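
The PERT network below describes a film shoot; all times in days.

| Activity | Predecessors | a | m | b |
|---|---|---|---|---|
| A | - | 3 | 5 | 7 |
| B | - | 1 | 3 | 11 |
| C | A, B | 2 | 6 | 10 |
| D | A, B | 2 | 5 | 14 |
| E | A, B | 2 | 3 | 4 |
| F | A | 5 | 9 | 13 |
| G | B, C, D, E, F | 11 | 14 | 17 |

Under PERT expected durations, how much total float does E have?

6 days

te_A = (3 + 4·5 + 7)/6 = 30/6 = 5
te_B = (1 + 4·3 + 11)/6 = 24/6 = 4
te_C = (2 + 4·6 + 10)/6 = 36/6 = 6
te_D = (2 + 4·5 + 14)/6 = 36/6 = 6
te_E = (2 + 4·3 + 4)/6 = 18/6 = 3
te_F = (5 + 4·9 + 13)/6 = 54/6 = 9
te_G = (11 + 4·14 + 17)/6 = 84/6 = 14

Forward pass:
ES_A = 0; EF_A = 5
ES_B = 0; EF_B = 4
ES_C = max(EF_A=5, EF_B=4) = 5; EF_C = 5+6 = 11
ES_D = max(EF_A=5, EF_B=4) = 5; EF_D = 5+6 = 11
ES_E = max(EF_A=5, EF_B=4) = 5; EF_E = 5+3 = 8
ES_F = 5; EF_F = 5+9 = 14
ES_G = max(EF_B=4, EF_C=11, EF_D=11, EF_E=8, EF_F=14) = 14; EF_G = 14+14 = 28
Expected project duration μ = 28 days. Critical path: A → F → G.

Backward pass:
LF_G = 28; LS_G = 28−14 = 14
LF_F = LS_G = 14; LS_F = 14−9 = 5
LF_E = LS_G = 14; LS_E = 14−3 = 11
LF_D = LS_G = 14; LS_D = 14−6 = 8
LF_C = LS_G = 14; LS_C = 14−6 = 8
LF_B = min(LS_C=8, LS_D=8, LS_E=11, LS_G=14) = 8; LS_B = 8−4 = 4
LF_A = min(LS_C=8, LS_D=8, LS_E=11, LS_F=5) = 5; LS_A = 5−5 = 0
Slack_E = LS_E − ES_E = 11 − 5 = 6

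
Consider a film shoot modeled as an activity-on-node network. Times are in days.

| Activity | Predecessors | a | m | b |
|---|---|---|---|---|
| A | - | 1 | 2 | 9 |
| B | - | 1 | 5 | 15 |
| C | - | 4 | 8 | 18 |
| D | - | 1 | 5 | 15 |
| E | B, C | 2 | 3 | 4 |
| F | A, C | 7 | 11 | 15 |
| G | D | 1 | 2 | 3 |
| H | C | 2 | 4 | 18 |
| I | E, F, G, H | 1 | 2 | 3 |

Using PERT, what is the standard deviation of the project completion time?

2.71 days

te_A = (1 + 4·2 + 9)/6 = 18/6 = 3; σ²_A = ((9−1)/6)² = 1.778
te_B = (1 + 4·5 + 15)/6 = 36/6 = 6; σ²_B = ((15−1)/6)² = 5.444
te_C = (4 + 4·8 + 18)/6 = 54/6 = 9; σ²_C = ((18−4)/6)² = 5.444
te_D = (1 + 4·5 + 15)/6 = 36/6 = 6; σ²_D = ((15−1)/6)² = 5.444
te_E = (2 + 4·3 + 4)/6 = 18/6 = 3; σ²_E = ((4−2)/6)² = 0.111
te_F = (7 + 4·11 + 15)/6 = 66/6 = 11; σ²_F = ((15−7)/6)² = 1.778
te_G = (1 + 4·2 + 3)/6 = 12/6 = 2; σ²_G = ((3−1)/6)² = 0.111
te_H = (2 + 4·4 + 18)/6 = 36/6 = 6; σ²_H = ((18−2)/6)² = 7.111
te_I = (1 + 4·2 + 3)/6 = 12/6 = 2; σ²_I = ((3−1)/6)² = 0.111

Forward pass:
ES_A = 0; EF_A = 3
ES_B = 0; EF_B = 6
ES_C = 0; EF_C = 9
ES_D = 0; EF_D = 6
ES_E = max(EF_B=6, EF_C=9) = 9; EF_E = 9+3 = 12
ES_F = max(EF_A=3, EF_C=9) = 9; EF_F = 9+11 = 20
ES_G = 6; EF_G = 6+2 = 8
ES_H = 9; EF_H = 9+6 = 15
ES_I = max(EF_E=12, EF_F=20, EF_G=8, EF_H=15) = 20; EF_I = 20+2 = 22
Expected project duration μ = 22 days. Critical path: C → F → I.

Variance along critical path = 5.444 + 1.778 + 0.111 = 7.333
σ = √7.333 = 2.708 days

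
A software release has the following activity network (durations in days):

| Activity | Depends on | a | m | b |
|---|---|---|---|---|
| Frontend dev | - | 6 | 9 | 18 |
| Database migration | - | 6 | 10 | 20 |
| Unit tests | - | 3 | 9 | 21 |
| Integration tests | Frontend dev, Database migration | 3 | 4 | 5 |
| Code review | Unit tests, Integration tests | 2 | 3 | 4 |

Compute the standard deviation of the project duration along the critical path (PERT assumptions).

te_Frontend dev = (6 + 4·9 + 18)/6 = 60/6 = 10; σ²_Frontend dev = ((18−6)/6)² = 4.000
te_Database migration = (6 + 4·10 + 20)/6 = 66/6 = 11; σ²_Database migration = ((20−6)/6)² = 5.444
te_Unit tests = (3 + 4·9 + 21)/6 = 60/6 = 10; σ²_Unit tests = ((21−3)/6)² = 9.000
te_Integration tests = (3 + 4·4 + 5)/6 = 24/6 = 4; σ²_Integration tests = ((5−3)/6)² = 0.111
te_Code review = (2 + 4·3 + 4)/6 = 18/6 = 3; σ²_Code review = ((4−2)/6)² = 0.111

Forward pass:
ES_Frontend dev = 0; EF_Frontend dev = 10
ES_Database migration = 0; EF_Database migration = 11
ES_Unit tests = 0; EF_Unit tests = 10
ES_Integration tests = max(EF_Frontend dev=10, EF_Database migration=11) = 11; EF_Integration tests = 11+4 = 15
ES_Code review = max(EF_Unit tests=10, EF_Integration tests=15) = 15; EF_Code review = 15+3 = 18
Expected project duration μ = 18 days. Critical path: Database migration → Integration tests → Code review.

Variance along critical path = 5.444 + 0.111 + 0.111 = 5.667
σ = √5.667 = 2.380 days

2.38 days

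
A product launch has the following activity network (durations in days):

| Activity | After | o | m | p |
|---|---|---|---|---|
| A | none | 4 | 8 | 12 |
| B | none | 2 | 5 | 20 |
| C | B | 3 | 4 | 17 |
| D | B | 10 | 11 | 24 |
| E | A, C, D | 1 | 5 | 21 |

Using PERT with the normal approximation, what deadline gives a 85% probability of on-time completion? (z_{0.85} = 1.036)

te_A = (4 + 4·8 + 12)/6 = 48/6 = 8; σ²_A = ((12−4)/6)² = 1.778
te_B = (2 + 4·5 + 20)/6 = 42/6 = 7; σ²_B = ((20−2)/6)² = 9.000
te_C = (3 + 4·4 + 17)/6 = 36/6 = 6; σ²_C = ((17−3)/6)² = 5.444
te_D = (10 + 4·11 + 24)/6 = 78/6 = 13; σ²_D = ((24−10)/6)² = 5.444
te_E = (1 + 4·5 + 21)/6 = 42/6 = 7; σ²_E = ((21−1)/6)² = 11.111

Forward pass:
ES_A = 0; EF_A = 8
ES_B = 0; EF_B = 7
ES_C = 7; EF_C = 7+6 = 13
ES_D = 7; EF_D = 7+13 = 20
ES_E = max(EF_A=8, EF_C=13, EF_D=20) = 20; EF_E = 20+7 = 27
Expected project duration μ = 27 days. Critical path: B → D → E.

Variance along critical path = 9.000 + 5.444 + 11.111 = 25.556; σ = 5.055 days.
D = μ + z·σ = 27 + 1.036·5.055 = 32.2 days

32.2 days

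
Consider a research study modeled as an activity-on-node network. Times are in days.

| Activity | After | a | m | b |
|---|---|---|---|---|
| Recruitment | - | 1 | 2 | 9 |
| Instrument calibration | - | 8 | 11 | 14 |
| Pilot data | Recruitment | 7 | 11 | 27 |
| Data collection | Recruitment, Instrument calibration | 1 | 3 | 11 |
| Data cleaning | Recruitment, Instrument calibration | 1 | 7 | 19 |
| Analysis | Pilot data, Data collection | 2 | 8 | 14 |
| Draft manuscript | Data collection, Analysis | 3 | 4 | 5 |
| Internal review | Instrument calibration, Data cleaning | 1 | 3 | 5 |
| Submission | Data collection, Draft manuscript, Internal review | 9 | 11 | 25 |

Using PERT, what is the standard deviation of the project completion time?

4.91 days

te_Recruitment = (1 + 4·2 + 9)/6 = 18/6 = 3; σ²_Recruitment = ((9−1)/6)² = 1.778
te_Instrument calibration = (8 + 4·11 + 14)/6 = 66/6 = 11; σ²_Instrument calibration = ((14−8)/6)² = 1.000
te_Pilot data = (7 + 4·11 + 27)/6 = 78/6 = 13; σ²_Pilot data = ((27−7)/6)² = 11.111
te_Data collection = (1 + 4·3 + 11)/6 = 24/6 = 4; σ²_Data collection = ((11−1)/6)² = 2.778
te_Data cleaning = (1 + 4·7 + 19)/6 = 48/6 = 8; σ²_Data cleaning = ((19−1)/6)² = 9.000
te_Analysis = (2 + 4·8 + 14)/6 = 48/6 = 8; σ²_Analysis = ((14−2)/6)² = 4.000
te_Draft manuscript = (3 + 4·4 + 5)/6 = 24/6 = 4; σ²_Draft manuscript = ((5−3)/6)² = 0.111
te_Internal review = (1 + 4·3 + 5)/6 = 18/6 = 3; σ²_Internal review = ((5−1)/6)² = 0.444
te_Submission = (9 + 4·11 + 25)/6 = 78/6 = 13; σ²_Submission = ((25−9)/6)² = 7.111

Forward pass:
ES_Recruitment = 0; EF_Recruitment = 3
ES_Instrument calibration = 0; EF_Instrument calibration = 11
ES_Pilot data = 3; EF_Pilot data = 3+13 = 16
ES_Data collection = max(EF_Recruitment=3, EF_Instrument calibration=11) = 11; EF_Data collection = 11+4 = 15
ES_Data cleaning = max(EF_Recruitment=3, EF_Instrument calibration=11) = 11; EF_Data cleaning = 11+8 = 19
ES_Analysis = max(EF_Pilot data=16, EF_Data collection=15) = 16; EF_Analysis = 16+8 = 24
ES_Draft manuscript = max(EF_Data collection=15, EF_Analysis=24) = 24; EF_Draft manuscript = 24+4 = 28
ES_Internal review = max(EF_Instrument calibration=11, EF_Data cleaning=19) = 19; EF_Internal review = 19+3 = 22
ES_Submission = max(EF_Data collection=15, EF_Draft manuscript=28, EF_Internal review=22) = 28; EF_Submission = 28+13 = 41
Expected project duration μ = 41 days. Critical path: Recruitment → Pilot data → Analysis → Draft manuscript → Submission.

Variance along critical path = 1.778 + 11.111 + 4.000 + 0.111 + 7.111 = 24.111
σ = √24.111 = 4.910 days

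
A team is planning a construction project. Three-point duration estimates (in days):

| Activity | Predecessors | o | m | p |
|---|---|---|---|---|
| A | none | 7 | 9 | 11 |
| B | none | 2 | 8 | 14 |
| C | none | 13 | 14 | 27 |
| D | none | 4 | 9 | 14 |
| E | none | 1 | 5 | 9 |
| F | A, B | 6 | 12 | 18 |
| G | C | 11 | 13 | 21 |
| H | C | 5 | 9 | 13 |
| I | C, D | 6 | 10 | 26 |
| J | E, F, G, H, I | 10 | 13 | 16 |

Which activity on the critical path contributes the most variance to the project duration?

te_A = (7 + 4·9 + 11)/6 = 54/6 = 9; σ²_A = ((11−7)/6)² = 0.444
te_B = (2 + 4·8 + 14)/6 = 48/6 = 8; σ²_B = ((14−2)/6)² = 4.000
te_C = (13 + 4·14 + 27)/6 = 96/6 = 16; σ²_C = ((27−13)/6)² = 5.444
te_D = (4 + 4·9 + 14)/6 = 54/6 = 9; σ²_D = ((14−4)/6)² = 2.778
te_E = (1 + 4·5 + 9)/6 = 30/6 = 5; σ²_E = ((9−1)/6)² = 1.778
te_F = (6 + 4·12 + 18)/6 = 72/6 = 12; σ²_F = ((18−6)/6)² = 4.000
te_G = (11 + 4·13 + 21)/6 = 84/6 = 14; σ²_G = ((21−11)/6)² = 2.778
te_H = (5 + 4·9 + 13)/6 = 54/6 = 9; σ²_H = ((13−5)/6)² = 1.778
te_I = (6 + 4·10 + 26)/6 = 72/6 = 12; σ²_I = ((26−6)/6)² = 11.111
te_J = (10 + 4·13 + 16)/6 = 78/6 = 13; σ²_J = ((16−10)/6)² = 1.000

Forward pass:
ES_A = 0; EF_A = 9
ES_B = 0; EF_B = 8
ES_C = 0; EF_C = 16
ES_D = 0; EF_D = 9
ES_E = 0; EF_E = 5
ES_F = max(EF_A=9, EF_B=8) = 9; EF_F = 9+12 = 21
ES_G = 16; EF_G = 16+14 = 30
ES_H = 16; EF_H = 16+9 = 25
ES_I = max(EF_C=16, EF_D=9) = 16; EF_I = 16+12 = 28
ES_J = max(EF_E=5, EF_F=21, EF_G=30, EF_H=25, EF_I=28) = 30; EF_J = 30+13 = 43
Expected project duration μ = 43 days. Critical path: C → G → J.

Variances on critical path: σ²_C=5.444, σ²_G=2.778, σ²_J=1.000.
Largest is σ²_C = 5.444.

C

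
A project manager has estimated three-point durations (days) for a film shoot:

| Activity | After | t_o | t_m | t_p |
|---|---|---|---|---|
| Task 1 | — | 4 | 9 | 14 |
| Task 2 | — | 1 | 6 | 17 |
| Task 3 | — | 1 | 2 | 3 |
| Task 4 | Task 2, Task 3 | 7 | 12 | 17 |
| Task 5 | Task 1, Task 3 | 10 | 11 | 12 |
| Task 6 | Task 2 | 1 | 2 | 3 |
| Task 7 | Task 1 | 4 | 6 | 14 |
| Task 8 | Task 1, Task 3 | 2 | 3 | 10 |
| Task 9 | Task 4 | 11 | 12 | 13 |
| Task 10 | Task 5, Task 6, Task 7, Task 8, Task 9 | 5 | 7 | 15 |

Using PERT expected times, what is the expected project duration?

te_Task 1 = (4 + 4·9 + 14)/6 = 54/6 = 9
te_Task 2 = (1 + 4·6 + 17)/6 = 42/6 = 7
te_Task 3 = (1 + 4·2 + 3)/6 = 12/6 = 2
te_Task 4 = (7 + 4·12 + 17)/6 = 72/6 = 12
te_Task 5 = (10 + 4·11 + 12)/6 = 66/6 = 11
te_Task 6 = (1 + 4·2 + 3)/6 = 12/6 = 2
te_Task 7 = (4 + 4·6 + 14)/6 = 42/6 = 7
te_Task 8 = (2 + 4·3 + 10)/6 = 24/6 = 4
te_Task 9 = (11 + 4·12 + 13)/6 = 72/6 = 12
te_Task 10 = (5 + 4·7 + 15)/6 = 48/6 = 8

Forward pass:
ES_Task 1 = 0; EF_Task 1 = 9
ES_Task 2 = 0; EF_Task 2 = 7
ES_Task 3 = 0; EF_Task 3 = 2
ES_Task 4 = max(EF_Task 2=7, EF_Task 3=2) = 7; EF_Task 4 = 7+12 = 19
ES_Task 5 = max(EF_Task 1=9, EF_Task 3=2) = 9; EF_Task 5 = 9+11 = 20
ES_Task 6 = 7; EF_Task 6 = 7+2 = 9
ES_Task 7 = 9; EF_Task 7 = 9+7 = 16
ES_Task 8 = max(EF_Task 1=9, EF_Task 3=2) = 9; EF_Task 8 = 9+4 = 13
ES_Task 9 = 19; EF_Task 9 = 19+12 = 31
ES_Task 10 = max(EF_Task 5=20, EF_Task 6=9, EF_Task 7=16, EF_Task 8=13, EF_Task 9=31) = 31; EF_Task 10 = 31+8 = 39
Expected project duration μ = 39 days. Critical path: Task 2 → Task 4 → Task 9 → Task 10.

39 days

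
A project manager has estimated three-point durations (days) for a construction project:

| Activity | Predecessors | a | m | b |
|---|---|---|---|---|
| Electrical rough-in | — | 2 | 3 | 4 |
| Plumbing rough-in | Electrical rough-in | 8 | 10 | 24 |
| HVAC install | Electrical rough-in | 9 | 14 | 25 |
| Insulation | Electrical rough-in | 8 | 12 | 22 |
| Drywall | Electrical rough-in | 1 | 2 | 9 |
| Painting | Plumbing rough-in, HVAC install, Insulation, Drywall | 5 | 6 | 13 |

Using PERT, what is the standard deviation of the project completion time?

te_Electrical rough-in = (2 + 4·3 + 4)/6 = 18/6 = 3; σ²_Electrical rough-in = ((4−2)/6)² = 0.111
te_Plumbing rough-in = (8 + 4·10 + 24)/6 = 72/6 = 12; σ²_Plumbing rough-in = ((24−8)/6)² = 7.111
te_HVAC install = (9 + 4·14 + 25)/6 = 90/6 = 15; σ²_HVAC install = ((25−9)/6)² = 7.111
te_Insulation = (8 + 4·12 + 22)/6 = 78/6 = 13; σ²_Insulation = ((22−8)/6)² = 5.444
te_Drywall = (1 + 4·2 + 9)/6 = 18/6 = 3; σ²_Drywall = ((9−1)/6)² = 1.778
te_Painting = (5 + 4·6 + 13)/6 = 42/6 = 7; σ²_Painting = ((13−5)/6)² = 1.778

Forward pass:
ES_Electrical rough-in = 0; EF_Electrical rough-in = 3
ES_Plumbing rough-in = 3; EF_Plumbing rough-in = 3+12 = 15
ES_HVAC install = 3; EF_HVAC install = 3+15 = 18
ES_Insulation = 3; EF_Insulation = 3+13 = 16
ES_Drywall = 3; EF_Drywall = 3+3 = 6
ES_Painting = max(EF_Plumbing rough-in=15, EF_HVAC install=18, EF_Insulation=16, EF_Drywall=6) = 18; EF_Painting = 18+7 = 25
Expected project duration μ = 25 days. Critical path: Electrical rough-in → HVAC install → Painting.

Variance along critical path = 0.111 + 7.111 + 1.778 = 9.000
σ = √9.000 = 3.000 days

3.00 days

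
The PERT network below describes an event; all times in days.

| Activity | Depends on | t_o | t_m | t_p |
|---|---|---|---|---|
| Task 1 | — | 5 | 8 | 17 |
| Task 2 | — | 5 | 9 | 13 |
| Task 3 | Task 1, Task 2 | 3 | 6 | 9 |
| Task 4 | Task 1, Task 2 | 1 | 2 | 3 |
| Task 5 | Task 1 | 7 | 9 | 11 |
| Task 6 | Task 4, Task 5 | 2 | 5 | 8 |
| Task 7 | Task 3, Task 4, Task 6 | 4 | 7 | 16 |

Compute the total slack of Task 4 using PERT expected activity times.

te_Task 1 = (5 + 4·8 + 17)/6 = 54/6 = 9
te_Task 2 = (5 + 4·9 + 13)/6 = 54/6 = 9
te_Task 3 = (3 + 4·6 + 9)/6 = 36/6 = 6
te_Task 4 = (1 + 4·2 + 3)/6 = 12/6 = 2
te_Task 5 = (7 + 4·9 + 11)/6 = 54/6 = 9
te_Task 6 = (2 + 4·5 + 8)/6 = 30/6 = 5
te_Task 7 = (4 + 4·7 + 16)/6 = 48/6 = 8

Forward pass:
ES_Task 1 = 0; EF_Task 1 = 9
ES_Task 2 = 0; EF_Task 2 = 9
ES_Task 3 = max(EF_Task 1=9, EF_Task 2=9) = 9; EF_Task 3 = 9+6 = 15
ES_Task 4 = max(EF_Task 1=9, EF_Task 2=9) = 9; EF_Task 4 = 9+2 = 11
ES_Task 5 = 9; EF_Task 5 = 9+9 = 18
ES_Task 6 = max(EF_Task 4=11, EF_Task 5=18) = 18; EF_Task 6 = 18+5 = 23
ES_Task 7 = max(EF_Task 3=15, EF_Task 4=11, EF_Task 6=23) = 23; EF_Task 7 = 23+8 = 31
Expected project duration μ = 31 days. Critical path: Task 1 → Task 5 → Task 6 → Task 7.

Backward pass:
LF_Task 7 = 31; LS_Task 7 = 31−8 = 23
LF_Task 6 = LS_Task 7 = 23; LS_Task 6 = 23−5 = 18
LF_Task 5 = LS_Task 6 = 18; LS_Task 5 = 18−9 = 9
LF_Task 4 = min(LS_Task 6=18, LS_Task 7=23) = 18; LS_Task 4 = 18−2 = 16
LF_Task 3 = LS_Task 7 = 23; LS_Task 3 = 23−6 = 17
LF_Task 2 = min(LS_Task 3=17, LS_Task 4=16) = 16; LS_Task 2 = 16−9 = 7
LF_Task 1 = min(LS_Task 3=17, LS_Task 4=16, LS_Task 5=9) = 9; LS_Task 1 = 9−9 = 0
Slack_Task 4 = LS_Task 4 − ES_Task 4 = 16 − 9 = 7

7 days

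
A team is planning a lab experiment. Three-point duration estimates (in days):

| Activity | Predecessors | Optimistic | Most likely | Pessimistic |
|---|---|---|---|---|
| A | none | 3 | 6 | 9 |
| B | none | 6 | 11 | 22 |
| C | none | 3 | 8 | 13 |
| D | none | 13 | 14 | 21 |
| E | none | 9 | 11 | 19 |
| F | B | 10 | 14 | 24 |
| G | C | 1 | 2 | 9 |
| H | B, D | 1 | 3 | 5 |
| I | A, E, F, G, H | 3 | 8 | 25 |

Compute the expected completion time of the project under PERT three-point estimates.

te_A = (3 + 4·6 + 9)/6 = 36/6 = 6
te_B = (6 + 4·11 + 22)/6 = 72/6 = 12
te_C = (3 + 4·8 + 13)/6 = 48/6 = 8
te_D = (13 + 4·14 + 21)/6 = 90/6 = 15
te_E = (9 + 4·11 + 19)/6 = 72/6 = 12
te_F = (10 + 4·14 + 24)/6 = 90/6 = 15
te_G = (1 + 4·2 + 9)/6 = 18/6 = 3
te_H = (1 + 4·3 + 5)/6 = 18/6 = 3
te_I = (3 + 4·8 + 25)/6 = 60/6 = 10

Forward pass:
ES_A = 0; EF_A = 6
ES_B = 0; EF_B = 12
ES_C = 0; EF_C = 8
ES_D = 0; EF_D = 15
ES_E = 0; EF_E = 12
ES_F = 12; EF_F = 12+15 = 27
ES_G = 8; EF_G = 8+3 = 11
ES_H = max(EF_B=12, EF_D=15) = 15; EF_H = 15+3 = 18
ES_I = max(EF_A=6, EF_E=12, EF_F=27, EF_G=11, EF_H=18) = 27; EF_I = 27+10 = 37
Expected project duration μ = 37 days. Critical path: B → F → I.

37 days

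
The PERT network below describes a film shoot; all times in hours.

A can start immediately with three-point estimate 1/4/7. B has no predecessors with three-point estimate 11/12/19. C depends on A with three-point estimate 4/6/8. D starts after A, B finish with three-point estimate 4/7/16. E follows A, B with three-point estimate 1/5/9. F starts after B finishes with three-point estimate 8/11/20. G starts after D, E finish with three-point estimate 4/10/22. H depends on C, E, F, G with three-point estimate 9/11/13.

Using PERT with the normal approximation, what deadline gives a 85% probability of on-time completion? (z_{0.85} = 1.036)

47.0 hours

te_A = (1 + 4·4 + 7)/6 = 24/6 = 4; σ²_A = ((7−1)/6)² = 1.000
te_B = (11 + 4·12 + 19)/6 = 78/6 = 13; σ²_B = ((19−11)/6)² = 1.778
te_C = (4 + 4·6 + 8)/6 = 36/6 = 6; σ²_C = ((8−4)/6)² = 0.444
te_D = (4 + 4·7 + 16)/6 = 48/6 = 8; σ²_D = ((16−4)/6)² = 4.000
te_E = (1 + 4·5 + 9)/6 = 30/6 = 5; σ²_E = ((9−1)/6)² = 1.778
te_F = (8 + 4·11 + 20)/6 = 72/6 = 12; σ²_F = ((20−8)/6)² = 4.000
te_G = (4 + 4·10 + 22)/6 = 66/6 = 11; σ²_G = ((22−4)/6)² = 9.000
te_H = (9 + 4·11 + 13)/6 = 66/6 = 11; σ²_H = ((13−9)/6)² = 0.444

Forward pass:
ES_A = 0; EF_A = 4
ES_B = 0; EF_B = 13
ES_C = 4; EF_C = 4+6 = 10
ES_D = max(EF_A=4, EF_B=13) = 13; EF_D = 13+8 = 21
ES_E = max(EF_A=4, EF_B=13) = 13; EF_E = 13+5 = 18
ES_F = 13; EF_F = 13+12 = 25
ES_G = max(EF_D=21, EF_E=18) = 21; EF_G = 21+11 = 32
ES_H = max(EF_C=10, EF_E=18, EF_F=25, EF_G=32) = 32; EF_H = 32+11 = 43
Expected project duration μ = 43 hours. Critical path: B → D → G → H.

Variance along critical path = 1.778 + 4.000 + 9.000 + 0.444 = 15.222; σ = 3.902 hours.
D = μ + z·σ = 43 + 1.036·3.902 = 47.0 hours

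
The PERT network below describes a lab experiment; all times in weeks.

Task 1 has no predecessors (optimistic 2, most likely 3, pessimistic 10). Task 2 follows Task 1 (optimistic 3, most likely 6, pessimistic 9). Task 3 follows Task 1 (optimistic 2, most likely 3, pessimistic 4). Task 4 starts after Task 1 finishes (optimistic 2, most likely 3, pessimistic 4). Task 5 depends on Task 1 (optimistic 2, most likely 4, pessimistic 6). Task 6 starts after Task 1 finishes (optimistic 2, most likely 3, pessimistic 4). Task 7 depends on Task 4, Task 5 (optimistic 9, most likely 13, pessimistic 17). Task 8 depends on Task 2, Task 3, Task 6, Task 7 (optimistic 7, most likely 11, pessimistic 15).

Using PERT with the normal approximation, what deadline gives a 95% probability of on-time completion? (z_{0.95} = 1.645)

te_Task 1 = (2 + 4·3 + 10)/6 = 24/6 = 4; σ²_Task 1 = ((10−2)/6)² = 1.778
te_Task 2 = (3 + 4·6 + 9)/6 = 36/6 = 6; σ²_Task 2 = ((9−3)/6)² = 1.000
te_Task 3 = (2 + 4·3 + 4)/6 = 18/6 = 3; σ²_Task 3 = ((4−2)/6)² = 0.111
te_Task 4 = (2 + 4·3 + 4)/6 = 18/6 = 3; σ²_Task 4 = ((4−2)/6)² = 0.111
te_Task 5 = (2 + 4·4 + 6)/6 = 24/6 = 4; σ²_Task 5 = ((6−2)/6)² = 0.444
te_Task 6 = (2 + 4·3 + 4)/6 = 18/6 = 3; σ²_Task 6 = ((4−2)/6)² = 0.111
te_Task 7 = (9 + 4·13 + 17)/6 = 78/6 = 13; σ²_Task 7 = ((17−9)/6)² = 1.778
te_Task 8 = (7 + 4·11 + 15)/6 = 66/6 = 11; σ²_Task 8 = ((15−7)/6)² = 1.778

Forward pass:
ES_Task 1 = 0; EF_Task 1 = 4
ES_Task 2 = 4; EF_Task 2 = 4+6 = 10
ES_Task 3 = 4; EF_Task 3 = 4+3 = 7
ES_Task 4 = 4; EF_Task 4 = 4+3 = 7
ES_Task 5 = 4; EF_Task 5 = 4+4 = 8
ES_Task 6 = 4; EF_Task 6 = 4+3 = 7
ES_Task 7 = max(EF_Task 4=7, EF_Task 5=8) = 8; EF_Task 7 = 8+13 = 21
ES_Task 8 = max(EF_Task 2=10, EF_Task 3=7, EF_Task 6=7, EF_Task 7=21) = 21; EF_Task 8 = 21+11 = 32
Expected project duration μ = 32 weeks. Critical path: Task 1 → Task 5 → Task 7 → Task 8.

Variance along critical path = 1.778 + 0.444 + 1.778 + 1.778 = 5.778; σ = 2.404 weeks.
D = μ + z·σ = 32 + 1.645·2.404 = 36.0 weeks

36.0 weeks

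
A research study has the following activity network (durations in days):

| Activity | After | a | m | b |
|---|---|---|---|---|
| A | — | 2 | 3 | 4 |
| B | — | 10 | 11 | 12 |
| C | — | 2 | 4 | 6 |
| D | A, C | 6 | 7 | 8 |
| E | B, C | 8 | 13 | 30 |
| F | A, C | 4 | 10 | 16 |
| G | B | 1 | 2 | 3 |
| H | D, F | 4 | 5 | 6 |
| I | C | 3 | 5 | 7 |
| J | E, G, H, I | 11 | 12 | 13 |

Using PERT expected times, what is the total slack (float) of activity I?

17 days

te_A = (2 + 4·3 + 4)/6 = 18/6 = 3
te_B = (10 + 4·11 + 12)/6 = 66/6 = 11
te_C = (2 + 4·4 + 6)/6 = 24/6 = 4
te_D = (6 + 4·7 + 8)/6 = 42/6 = 7
te_E = (8 + 4·13 + 30)/6 = 90/6 = 15
te_F = (4 + 4·10 + 16)/6 = 60/6 = 10
te_G = (1 + 4·2 + 3)/6 = 12/6 = 2
te_H = (4 + 4·5 + 6)/6 = 30/6 = 5
te_I = (3 + 4·5 + 7)/6 = 30/6 = 5
te_J = (11 + 4·12 + 13)/6 = 72/6 = 12

Forward pass:
ES_A = 0; EF_A = 3
ES_B = 0; EF_B = 11
ES_C = 0; EF_C = 4
ES_D = max(EF_A=3, EF_C=4) = 4; EF_D = 4+7 = 11
ES_E = max(EF_B=11, EF_C=4) = 11; EF_E = 11+15 = 26
ES_F = max(EF_A=3, EF_C=4) = 4; EF_F = 4+10 = 14
ES_G = 11; EF_G = 11+2 = 13
ES_H = max(EF_D=11, EF_F=14) = 14; EF_H = 14+5 = 19
ES_I = 4; EF_I = 4+5 = 9
ES_J = max(EF_E=26, EF_G=13, EF_H=19, EF_I=9) = 26; EF_J = 26+12 = 38
Expected project duration μ = 38 days. Critical path: B → E → J.

Backward pass:
LF_J = 38; LS_J = 38−12 = 26
LF_I = LS_J = 26; LS_I = 26−5 = 21
LF_H = LS_J = 26; LS_H = 26−5 = 21
LF_G = LS_J = 26; LS_G = 26−2 = 24
LF_F = LS_H = 21; LS_F = 21−10 = 11
LF_E = LS_J = 26; LS_E = 26−15 = 11
LF_D = LS_H = 21; LS_D = 21−7 = 14
LF_C = min(LS_D=14, LS_E=11, LS_F=11, LS_I=21) = 11; LS_C = 11−4 = 7
LF_B = min(LS_E=11, LS_G=24) = 11; LS_B = 11−11 = 0
LF_A = min(LS_D=14, LS_F=11) = 11; LS_A = 11−3 = 8
Slack_I = LS_I − ES_I = 21 − 4 = 17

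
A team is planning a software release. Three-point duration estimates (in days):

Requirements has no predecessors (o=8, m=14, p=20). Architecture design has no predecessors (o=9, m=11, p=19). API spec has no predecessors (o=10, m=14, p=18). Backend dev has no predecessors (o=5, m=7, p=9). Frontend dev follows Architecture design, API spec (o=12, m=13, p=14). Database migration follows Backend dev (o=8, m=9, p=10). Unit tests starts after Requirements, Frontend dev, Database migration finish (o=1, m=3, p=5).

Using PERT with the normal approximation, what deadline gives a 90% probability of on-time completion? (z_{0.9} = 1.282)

te_Requirements = (8 + 4·14 + 20)/6 = 84/6 = 14; σ²_Requirements = ((20−8)/6)² = 4.000
te_Architecture design = (9 + 4·11 + 19)/6 = 72/6 = 12; σ²_Architecture design = ((19−9)/6)² = 2.778
te_API spec = (10 + 4·14 + 18)/6 = 84/6 = 14; σ²_API spec = ((18−10)/6)² = 1.778
te_Backend dev = (5 + 4·7 + 9)/6 = 42/6 = 7; σ²_Backend dev = ((9−5)/6)² = 0.444
te_Frontend dev = (12 + 4·13 + 14)/6 = 78/6 = 13; σ²_Frontend dev = ((14−12)/6)² = 0.111
te_Database migration = (8 + 4·9 + 10)/6 = 54/6 = 9; σ²_Database migration = ((10−8)/6)² = 0.111
te_Unit tests = (1 + 4·3 + 5)/6 = 18/6 = 3; σ²_Unit tests = ((5−1)/6)² = 0.444

Forward pass:
ES_Requirements = 0; EF_Requirements = 14
ES_Architecture design = 0; EF_Architecture design = 12
ES_API spec = 0; EF_API spec = 14
ES_Backend dev = 0; EF_Backend dev = 7
ES_Frontend dev = max(EF_Architecture design=12, EF_API spec=14) = 14; EF_Frontend dev = 14+13 = 27
ES_Database migration = 7; EF_Database migration = 7+9 = 16
ES_Unit tests = max(EF_Requirements=14, EF_Frontend dev=27, EF_Database migration=16) = 27; EF_Unit tests = 27+3 = 30
Expected project duration μ = 30 days. Critical path: API spec → Frontend dev → Unit tests.

Variance along critical path = 1.778 + 0.111 + 0.444 = 2.333; σ = 1.528 days.
D = μ + z·σ = 30 + 1.282·1.528 = 32.0 days

32.0 days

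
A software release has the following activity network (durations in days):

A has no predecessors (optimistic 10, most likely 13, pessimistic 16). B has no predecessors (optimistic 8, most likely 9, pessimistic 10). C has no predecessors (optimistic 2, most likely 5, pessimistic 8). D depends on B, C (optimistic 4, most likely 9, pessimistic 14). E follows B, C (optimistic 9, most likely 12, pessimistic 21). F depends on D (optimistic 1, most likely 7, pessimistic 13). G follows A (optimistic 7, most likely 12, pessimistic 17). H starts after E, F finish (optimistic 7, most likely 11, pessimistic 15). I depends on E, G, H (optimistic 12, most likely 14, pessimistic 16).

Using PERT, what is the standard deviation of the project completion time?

3.02 days

te_A = (10 + 4·13 + 16)/6 = 78/6 = 13; σ²_A = ((16−10)/6)² = 1.000
te_B = (8 + 4·9 + 10)/6 = 54/6 = 9; σ²_B = ((10−8)/6)² = 0.111
te_C = (2 + 4·5 + 8)/6 = 30/6 = 5; σ²_C = ((8−2)/6)² = 1.000
te_D = (4 + 4·9 + 14)/6 = 54/6 = 9; σ²_D = ((14−4)/6)² = 2.778
te_E = (9 + 4·12 + 21)/6 = 78/6 = 13; σ²_E = ((21−9)/6)² = 4.000
te_F = (1 + 4·7 + 13)/6 = 42/6 = 7; σ²_F = ((13−1)/6)² = 4.000
te_G = (7 + 4·12 + 17)/6 = 72/6 = 12; σ²_G = ((17−7)/6)² = 2.778
te_H = (7 + 4·11 + 15)/6 = 66/6 = 11; σ²_H = ((15−7)/6)² = 1.778
te_I = (12 + 4·14 + 16)/6 = 84/6 = 14; σ²_I = ((16−12)/6)² = 0.444

Forward pass:
ES_A = 0; EF_A = 13
ES_B = 0; EF_B = 9
ES_C = 0; EF_C = 5
ES_D = max(EF_B=9, EF_C=5) = 9; EF_D = 9+9 = 18
ES_E = max(EF_B=9, EF_C=5) = 9; EF_E = 9+13 = 22
ES_F = 18; EF_F = 18+7 = 25
ES_G = 13; EF_G = 13+12 = 25
ES_H = max(EF_E=22, EF_F=25) = 25; EF_H = 25+11 = 36
ES_I = max(EF_E=22, EF_G=25, EF_H=36) = 36; EF_I = 36+14 = 50
Expected project duration μ = 50 days. Critical path: B → D → F → H → I.

Variance along critical path = 0.111 + 2.778 + 4.000 + 1.778 + 0.444 = 9.111
σ = √9.111 = 3.018 days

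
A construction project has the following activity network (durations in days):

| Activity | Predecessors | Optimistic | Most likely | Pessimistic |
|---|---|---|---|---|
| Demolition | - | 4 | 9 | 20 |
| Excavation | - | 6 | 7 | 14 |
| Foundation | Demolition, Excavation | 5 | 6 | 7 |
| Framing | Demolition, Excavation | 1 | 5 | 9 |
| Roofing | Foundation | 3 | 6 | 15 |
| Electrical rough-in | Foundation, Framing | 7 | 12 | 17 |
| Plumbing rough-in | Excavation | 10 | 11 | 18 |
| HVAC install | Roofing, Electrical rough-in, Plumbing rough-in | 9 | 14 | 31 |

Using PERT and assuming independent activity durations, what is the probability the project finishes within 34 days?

te_Demolition = (4 + 4·9 + 20)/6 = 60/6 = 10; σ²_Demolition = ((20−4)/6)² = 7.111
te_Excavation = (6 + 4·7 + 14)/6 = 48/6 = 8; σ²_Excavation = ((14−6)/6)² = 1.778
te_Foundation = (5 + 4·6 + 7)/6 = 36/6 = 6; σ²_Foundation = ((7−5)/6)² = 0.111
te_Framing = (1 + 4·5 + 9)/6 = 30/6 = 5; σ²_Framing = ((9−1)/6)² = 1.778
te_Roofing = (3 + 4·6 + 15)/6 = 42/6 = 7; σ²_Roofing = ((15−3)/6)² = 4.000
te_Electrical rough-in = (7 + 4·12 + 17)/6 = 72/6 = 12; σ²_Electrical rough-in = ((17−7)/6)² = 2.778
te_Plumbing rough-in = (10 + 4·11 + 18)/6 = 72/6 = 12; σ²_Plumbing rough-in = ((18−10)/6)² = 1.778
te_HVAC install = (9 + 4·14 + 31)/6 = 96/6 = 16; σ²_HVAC install = ((31−9)/6)² = 13.444

Forward pass:
ES_Demolition = 0; EF_Demolition = 10
ES_Excavation = 0; EF_Excavation = 8
ES_Foundation = max(EF_Demolition=10, EF_Excavation=8) = 10; EF_Foundation = 10+6 = 16
ES_Framing = max(EF_Demolition=10, EF_Excavation=8) = 10; EF_Framing = 10+5 = 15
ES_Roofing = 16; EF_Roofing = 16+7 = 23
ES_Electrical rough-in = max(EF_Foundation=16, EF_Framing=15) = 16; EF_Electrical rough-in = 16+12 = 28
ES_Plumbing rough-in = 8; EF_Plumbing rough-in = 8+12 = 20
ES_HVAC install = max(EF_Roofing=23, EF_Electrical rough-in=28, EF_Plumbing rough-in=20) = 28; EF_HVAC install = 28+16 = 44
Expected project duration μ = 44 days. Critical path: Demolition → Foundation → Electrical rough-in → HVAC install.

Variance along critical path = 7.111 + 0.111 + 2.778 + 13.444 = 23.444; σ = √23.444 = 4.842 days.
Z = (34 − 44) / 4.842 = -2.065
P(T ≤ 34) = Φ(-2.065) ≈ 0.019

0.019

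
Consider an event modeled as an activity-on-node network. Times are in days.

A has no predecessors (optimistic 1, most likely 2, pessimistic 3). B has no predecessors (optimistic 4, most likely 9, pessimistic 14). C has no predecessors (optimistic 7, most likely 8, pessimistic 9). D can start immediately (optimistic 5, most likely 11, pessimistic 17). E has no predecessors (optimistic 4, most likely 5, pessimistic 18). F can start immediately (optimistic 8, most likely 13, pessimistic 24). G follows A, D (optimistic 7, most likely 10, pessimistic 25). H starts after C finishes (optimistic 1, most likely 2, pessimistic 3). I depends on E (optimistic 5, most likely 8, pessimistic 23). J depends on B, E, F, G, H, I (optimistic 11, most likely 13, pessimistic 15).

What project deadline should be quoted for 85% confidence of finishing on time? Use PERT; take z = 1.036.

39.8 days

te_A = (1 + 4·2 + 3)/6 = 12/6 = 2; σ²_A = ((3−1)/6)² = 0.111
te_B = (4 + 4·9 + 14)/6 = 54/6 = 9; σ²_B = ((14−4)/6)² = 2.778
te_C = (7 + 4·8 + 9)/6 = 48/6 = 8; σ²_C = ((9−7)/6)² = 0.111
te_D = (5 + 4·11 + 17)/6 = 66/6 = 11; σ²_D = ((17−5)/6)² = 4.000
te_E = (4 + 4·5 + 18)/6 = 42/6 = 7; σ²_E = ((18−4)/6)² = 5.444
te_F = (8 + 4·13 + 24)/6 = 84/6 = 14; σ²_F = ((24−8)/6)² = 7.111
te_G = (7 + 4·10 + 25)/6 = 72/6 = 12; σ²_G = ((25−7)/6)² = 9.000
te_H = (1 + 4·2 + 3)/6 = 12/6 = 2; σ²_H = ((3−1)/6)² = 0.111
te_I = (5 + 4·8 + 23)/6 = 60/6 = 10; σ²_I = ((23−5)/6)² = 9.000
te_J = (11 + 4·13 + 15)/6 = 78/6 = 13; σ²_J = ((15−11)/6)² = 0.444

Forward pass:
ES_A = 0; EF_A = 2
ES_B = 0; EF_B = 9
ES_C = 0; EF_C = 8
ES_D = 0; EF_D = 11
ES_E = 0; EF_E = 7
ES_F = 0; EF_F = 14
ES_G = max(EF_A=2, EF_D=11) = 11; EF_G = 11+12 = 23
ES_H = 8; EF_H = 8+2 = 10
ES_I = 7; EF_I = 7+10 = 17
ES_J = max(EF_B=9, EF_E=7, EF_F=14, EF_G=23, EF_H=10, EF_I=17) = 23; EF_J = 23+13 = 36
Expected project duration μ = 36 days. Critical path: D → G → J.

Variance along critical path = 4.000 + 9.000 + 0.444 = 13.444; σ = 3.667 days.
D = μ + z·σ = 36 + 1.036·3.667 = 39.8 days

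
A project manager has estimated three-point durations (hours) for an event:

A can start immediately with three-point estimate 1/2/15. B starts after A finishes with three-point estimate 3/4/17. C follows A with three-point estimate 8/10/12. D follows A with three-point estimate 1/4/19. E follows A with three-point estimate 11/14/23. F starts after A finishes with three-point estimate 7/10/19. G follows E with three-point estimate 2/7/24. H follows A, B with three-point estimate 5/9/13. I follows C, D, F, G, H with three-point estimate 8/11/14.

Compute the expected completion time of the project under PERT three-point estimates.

te_A = (1 + 4·2 + 15)/6 = 24/6 = 4
te_B = (3 + 4·4 + 17)/6 = 36/6 = 6
te_C = (8 + 4·10 + 12)/6 = 60/6 = 10
te_D = (1 + 4·4 + 19)/6 = 36/6 = 6
te_E = (11 + 4·14 + 23)/6 = 90/6 = 15
te_F = (7 + 4·10 + 19)/6 = 66/6 = 11
te_G = (2 + 4·7 + 24)/6 = 54/6 = 9
te_H = (5 + 4·9 + 13)/6 = 54/6 = 9
te_I = (8 + 4·11 + 14)/6 = 66/6 = 11

Forward pass:
ES_A = 0; EF_A = 4
ES_B = 4; EF_B = 4+6 = 10
ES_C = 4; EF_C = 4+10 = 14
ES_D = 4; EF_D = 4+6 = 10
ES_E = 4; EF_E = 4+15 = 19
ES_F = 4; EF_F = 4+11 = 15
ES_G = 19; EF_G = 19+9 = 28
ES_H = max(EF_A=4, EF_B=10) = 10; EF_H = 10+9 = 19
ES_I = max(EF_C=14, EF_D=10, EF_F=15, EF_G=28, EF_H=19) = 28; EF_I = 28+11 = 39
Expected project duration μ = 39 hours. Critical path: A → E → G → I.

39 hours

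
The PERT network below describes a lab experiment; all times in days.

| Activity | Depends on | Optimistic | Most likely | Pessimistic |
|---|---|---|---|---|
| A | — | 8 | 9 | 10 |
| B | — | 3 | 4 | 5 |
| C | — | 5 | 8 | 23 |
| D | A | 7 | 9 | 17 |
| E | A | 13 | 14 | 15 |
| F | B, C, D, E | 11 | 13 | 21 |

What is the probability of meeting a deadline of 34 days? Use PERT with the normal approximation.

te_A = (8 + 4·9 + 10)/6 = 54/6 = 9; σ²_A = ((10−8)/6)² = 0.111
te_B = (3 + 4·4 + 5)/6 = 24/6 = 4; σ²_B = ((5−3)/6)² = 0.111
te_C = (5 + 4·8 + 23)/6 = 60/6 = 10; σ²_C = ((23−5)/6)² = 9.000
te_D = (7 + 4·9 + 17)/6 = 60/6 = 10; σ²_D = ((17−7)/6)² = 2.778
te_E = (13 + 4·14 + 15)/6 = 84/6 = 14; σ²_E = ((15−13)/6)² = 0.111
te_F = (11 + 4·13 + 21)/6 = 84/6 = 14; σ²_F = ((21−11)/6)² = 2.778

Forward pass:
ES_A = 0; EF_A = 9
ES_B = 0; EF_B = 4
ES_C = 0; EF_C = 10
ES_D = 9; EF_D = 9+10 = 19
ES_E = 9; EF_E = 9+14 = 23
ES_F = max(EF_B=4, EF_C=10, EF_D=19, EF_E=23) = 23; EF_F = 23+14 = 37
Expected project duration μ = 37 days. Critical path: A → E → F.

Variance along critical path = 0.111 + 0.111 + 2.778 = 3.000; σ = √3.000 = 1.732 days.
Z = (34 − 37) / 1.732 = -1.732
P(T ≤ 34) = Φ(-1.732) ≈ 0.042

0.042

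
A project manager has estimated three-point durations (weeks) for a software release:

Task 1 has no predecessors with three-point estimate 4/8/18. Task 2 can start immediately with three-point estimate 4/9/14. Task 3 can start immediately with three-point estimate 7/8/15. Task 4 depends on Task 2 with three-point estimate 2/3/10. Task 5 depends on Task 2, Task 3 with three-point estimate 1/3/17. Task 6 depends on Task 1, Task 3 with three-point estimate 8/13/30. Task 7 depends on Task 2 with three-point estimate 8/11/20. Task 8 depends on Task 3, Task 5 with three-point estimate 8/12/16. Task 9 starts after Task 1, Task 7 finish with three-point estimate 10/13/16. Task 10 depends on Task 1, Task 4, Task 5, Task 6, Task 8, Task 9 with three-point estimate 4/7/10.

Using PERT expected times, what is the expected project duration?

te_Task 1 = (4 + 4·8 + 18)/6 = 54/6 = 9
te_Task 2 = (4 + 4·9 + 14)/6 = 54/6 = 9
te_Task 3 = (7 + 4·8 + 15)/6 = 54/6 = 9
te_Task 4 = (2 + 4·3 + 10)/6 = 24/6 = 4
te_Task 5 = (1 + 4·3 + 17)/6 = 30/6 = 5
te_Task 6 = (8 + 4·13 + 30)/6 = 90/6 = 15
te_Task 7 = (8 + 4·11 + 20)/6 = 72/6 = 12
te_Task 8 = (8 + 4·12 + 16)/6 = 72/6 = 12
te_Task 9 = (10 + 4·13 + 16)/6 = 78/6 = 13
te_Task 10 = (4 + 4·7 + 10)/6 = 42/6 = 7

Forward pass:
ES_Task 1 = 0; EF_Task 1 = 9
ES_Task 2 = 0; EF_Task 2 = 9
ES_Task 3 = 0; EF_Task 3 = 9
ES_Task 4 = 9; EF_Task 4 = 9+4 = 13
ES_Task 5 = max(EF_Task 2=9, EF_Task 3=9) = 9; EF_Task 5 = 9+5 = 14
ES_Task 6 = max(EF_Task 1=9, EF_Task 3=9) = 9; EF_Task 6 = 9+15 = 24
ES_Task 7 = 9; EF_Task 7 = 9+12 = 21
ES_Task 8 = max(EF_Task 3=9, EF_Task 5=14) = 14; EF_Task 8 = 14+12 = 26
ES_Task 9 = max(EF_Task 1=9, EF_Task 7=21) = 21; EF_Task 9 = 21+13 = 34
ES_Task 10 = max(EF_Task 1=9, EF_Task 4=13, EF_Task 5=14, EF_Task 6=24, EF_Task 8=26, EF_Task 9=34) = 34; EF_Task 10 = 34+7 = 41
Expected project duration μ = 41 weeks. Critical path: Task 2 → Task 7 → Task 9 → Task 10.

41 weeks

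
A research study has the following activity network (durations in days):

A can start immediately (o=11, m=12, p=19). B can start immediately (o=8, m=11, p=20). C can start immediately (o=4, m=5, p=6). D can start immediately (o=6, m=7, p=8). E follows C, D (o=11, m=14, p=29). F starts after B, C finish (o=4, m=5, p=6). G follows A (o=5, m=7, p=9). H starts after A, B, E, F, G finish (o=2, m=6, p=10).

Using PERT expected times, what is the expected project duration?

te_A = (11 + 4·12 + 19)/6 = 78/6 = 13
te_B = (8 + 4·11 + 20)/6 = 72/6 = 12
te_C = (4 + 4·5 + 6)/6 = 30/6 = 5
te_D = (6 + 4·7 + 8)/6 = 42/6 = 7
te_E = (11 + 4·14 + 29)/6 = 96/6 = 16
te_F = (4 + 4·5 + 6)/6 = 30/6 = 5
te_G = (5 + 4·7 + 9)/6 = 42/6 = 7
te_H = (2 + 4·6 + 10)/6 = 36/6 = 6

Forward pass:
ES_A = 0; EF_A = 13
ES_B = 0; EF_B = 12
ES_C = 0; EF_C = 5
ES_D = 0; EF_D = 7
ES_E = max(EF_C=5, EF_D=7) = 7; EF_E = 7+16 = 23
ES_F = max(EF_B=12, EF_C=5) = 12; EF_F = 12+5 = 17
ES_G = 13; EF_G = 13+7 = 20
ES_H = max(EF_A=13, EF_B=12, EF_E=23, EF_F=17, EF_G=20) = 23; EF_H = 23+6 = 29
Expected project duration μ = 29 days. Critical path: D → E → H.

29 days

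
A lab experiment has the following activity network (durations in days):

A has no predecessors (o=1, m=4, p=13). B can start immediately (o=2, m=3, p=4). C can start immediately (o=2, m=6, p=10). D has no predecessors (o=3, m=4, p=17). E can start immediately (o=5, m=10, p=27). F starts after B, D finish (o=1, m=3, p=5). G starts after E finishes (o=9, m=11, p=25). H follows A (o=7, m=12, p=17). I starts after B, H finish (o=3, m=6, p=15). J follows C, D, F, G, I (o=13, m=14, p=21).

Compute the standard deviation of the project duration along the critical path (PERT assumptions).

4.73 days

te_A = (1 + 4·4 + 13)/6 = 30/6 = 5; σ²_A = ((13−1)/6)² = 4.000
te_B = (2 + 4·3 + 4)/6 = 18/6 = 3; σ²_B = ((4−2)/6)² = 0.111
te_C = (2 + 4·6 + 10)/6 = 36/6 = 6; σ²_C = ((10−2)/6)² = 1.778
te_D = (3 + 4·4 + 17)/6 = 36/6 = 6; σ²_D = ((17−3)/6)² = 5.444
te_E = (5 + 4·10 + 27)/6 = 72/6 = 12; σ²_E = ((27−5)/6)² = 13.444
te_F = (1 + 4·3 + 5)/6 = 18/6 = 3; σ²_F = ((5−1)/6)² = 0.444
te_G = (9 + 4·11 + 25)/6 = 78/6 = 13; σ²_G = ((25−9)/6)² = 7.111
te_H = (7 + 4·12 + 17)/6 = 72/6 = 12; σ²_H = ((17−7)/6)² = 2.778
te_I = (3 + 4·6 + 15)/6 = 42/6 = 7; σ²_I = ((15−3)/6)² = 4.000
te_J = (13 + 4·14 + 21)/6 = 90/6 = 15; σ²_J = ((21−13)/6)² = 1.778

Forward pass:
ES_A = 0; EF_A = 5
ES_B = 0; EF_B = 3
ES_C = 0; EF_C = 6
ES_D = 0; EF_D = 6
ES_E = 0; EF_E = 12
ES_F = max(EF_B=3, EF_D=6) = 6; EF_F = 6+3 = 9
ES_G = 12; EF_G = 12+13 = 25
ES_H = 5; EF_H = 5+12 = 17
ES_I = max(EF_B=3, EF_H=17) = 17; EF_I = 17+7 = 24
ES_J = max(EF_C=6, EF_D=6, EF_F=9, EF_G=25, EF_I=24) = 25; EF_J = 25+15 = 40
Expected project duration μ = 40 days. Critical path: E → G → J.

Variance along critical path = 13.444 + 7.111 + 1.778 = 22.333
σ = √22.333 = 4.726 days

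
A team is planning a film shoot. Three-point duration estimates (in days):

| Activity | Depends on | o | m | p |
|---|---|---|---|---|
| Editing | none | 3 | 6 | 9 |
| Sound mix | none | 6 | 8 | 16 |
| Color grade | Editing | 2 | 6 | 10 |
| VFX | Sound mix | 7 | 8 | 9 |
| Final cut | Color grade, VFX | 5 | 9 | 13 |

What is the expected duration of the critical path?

26 days

te_Editing = (3 + 4·6 + 9)/6 = 36/6 = 6
te_Sound mix = (6 + 4·8 + 16)/6 = 54/6 = 9
te_Color grade = (2 + 4·6 + 10)/6 = 36/6 = 6
te_VFX = (7 + 4·8 + 9)/6 = 48/6 = 8
te_Final cut = (5 + 4·9 + 13)/6 = 54/6 = 9

Forward pass:
ES_Editing = 0; EF_Editing = 6
ES_Sound mix = 0; EF_Sound mix = 9
ES_Color grade = 6; EF_Color grade = 6+6 = 12
ES_VFX = 9; EF_VFX = 9+8 = 17
ES_Final cut = max(EF_Color grade=12, EF_VFX=17) = 17; EF_Final cut = 17+9 = 26
Expected project duration μ = 26 days. Critical path: Sound mix → VFX → Final cut.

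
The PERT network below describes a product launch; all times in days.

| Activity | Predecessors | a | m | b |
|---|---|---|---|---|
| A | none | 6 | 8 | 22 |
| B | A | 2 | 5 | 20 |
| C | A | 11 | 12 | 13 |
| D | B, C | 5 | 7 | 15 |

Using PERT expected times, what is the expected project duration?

te_A = (6 + 4·8 + 22)/6 = 60/6 = 10
te_B = (2 + 4·5 + 20)/6 = 42/6 = 7
te_C = (11 + 4·12 + 13)/6 = 72/6 = 12
te_D = (5 + 4·7 + 15)/6 = 48/6 = 8

Forward pass:
ES_A = 0; EF_A = 10
ES_B = 10; EF_B = 10+7 = 17
ES_C = 10; EF_C = 10+12 = 22
ES_D = max(EF_B=17, EF_C=22) = 22; EF_D = 22+8 = 30
Expected project duration μ = 30 days. Critical path: A → C → D.

30 days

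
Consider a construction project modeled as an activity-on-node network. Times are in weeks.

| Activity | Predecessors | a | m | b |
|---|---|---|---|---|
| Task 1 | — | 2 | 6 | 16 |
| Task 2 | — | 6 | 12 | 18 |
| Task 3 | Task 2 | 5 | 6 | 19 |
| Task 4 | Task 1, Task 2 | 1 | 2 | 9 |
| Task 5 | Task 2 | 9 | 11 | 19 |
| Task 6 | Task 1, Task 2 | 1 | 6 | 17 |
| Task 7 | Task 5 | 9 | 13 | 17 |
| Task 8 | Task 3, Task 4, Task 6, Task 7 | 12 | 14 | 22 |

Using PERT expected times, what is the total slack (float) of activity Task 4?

22 weeks

te_Task 1 = (2 + 4·6 + 16)/6 = 42/6 = 7
te_Task 2 = (6 + 4·12 + 18)/6 = 72/6 = 12
te_Task 3 = (5 + 4·6 + 19)/6 = 48/6 = 8
te_Task 4 = (1 + 4·2 + 9)/6 = 18/6 = 3
te_Task 5 = (9 + 4·11 + 19)/6 = 72/6 = 12
te_Task 6 = (1 + 4·6 + 17)/6 = 42/6 = 7
te_Task 7 = (9 + 4·13 + 17)/6 = 78/6 = 13
te_Task 8 = (12 + 4·14 + 22)/6 = 90/6 = 15

Forward pass:
ES_Task 1 = 0; EF_Task 1 = 7
ES_Task 2 = 0; EF_Task 2 = 12
ES_Task 3 = 12; EF_Task 3 = 12+8 = 20
ES_Task 4 = max(EF_Task 1=7, EF_Task 2=12) = 12; EF_Task 4 = 12+3 = 15
ES_Task 5 = 12; EF_Task 5 = 12+12 = 24
ES_Task 6 = max(EF_Task 1=7, EF_Task 2=12) = 12; EF_Task 6 = 12+7 = 19
ES_Task 7 = 24; EF_Task 7 = 24+13 = 37
ES_Task 8 = max(EF_Task 3=20, EF_Task 4=15, EF_Task 6=19, EF_Task 7=37) = 37; EF_Task 8 = 37+15 = 52
Expected project duration μ = 52 weeks. Critical path: Task 2 → Task 5 → Task 7 → Task 8.

Backward pass:
LF_Task 8 = 52; LS_Task 8 = 52−15 = 37
LF_Task 7 = LS_Task 8 = 37; LS_Task 7 = 37−13 = 24
LF_Task 6 = LS_Task 8 = 37; LS_Task 6 = 37−7 = 30
LF_Task 5 = LS_Task 7 = 24; LS_Task 5 = 24−12 = 12
LF_Task 4 = LS_Task 8 = 37; LS_Task 4 = 37−3 = 34
LF_Task 3 = LS_Task 8 = 37; LS_Task 3 = 37−8 = 29
LF_Task 2 = min(LS_Task 3=29, LS_Task 4=34, LS_Task 5=12, LS_Task 6=30) = 12; LS_Task 2 = 12−12 = 0
LF_Task 1 = min(LS_Task 4=34, LS_Task 6=30) = 30; LS_Task 1 = 30−7 = 23
Slack_Task 4 = LS_Task 4 − ES_Task 4 = 34 − 12 = 22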